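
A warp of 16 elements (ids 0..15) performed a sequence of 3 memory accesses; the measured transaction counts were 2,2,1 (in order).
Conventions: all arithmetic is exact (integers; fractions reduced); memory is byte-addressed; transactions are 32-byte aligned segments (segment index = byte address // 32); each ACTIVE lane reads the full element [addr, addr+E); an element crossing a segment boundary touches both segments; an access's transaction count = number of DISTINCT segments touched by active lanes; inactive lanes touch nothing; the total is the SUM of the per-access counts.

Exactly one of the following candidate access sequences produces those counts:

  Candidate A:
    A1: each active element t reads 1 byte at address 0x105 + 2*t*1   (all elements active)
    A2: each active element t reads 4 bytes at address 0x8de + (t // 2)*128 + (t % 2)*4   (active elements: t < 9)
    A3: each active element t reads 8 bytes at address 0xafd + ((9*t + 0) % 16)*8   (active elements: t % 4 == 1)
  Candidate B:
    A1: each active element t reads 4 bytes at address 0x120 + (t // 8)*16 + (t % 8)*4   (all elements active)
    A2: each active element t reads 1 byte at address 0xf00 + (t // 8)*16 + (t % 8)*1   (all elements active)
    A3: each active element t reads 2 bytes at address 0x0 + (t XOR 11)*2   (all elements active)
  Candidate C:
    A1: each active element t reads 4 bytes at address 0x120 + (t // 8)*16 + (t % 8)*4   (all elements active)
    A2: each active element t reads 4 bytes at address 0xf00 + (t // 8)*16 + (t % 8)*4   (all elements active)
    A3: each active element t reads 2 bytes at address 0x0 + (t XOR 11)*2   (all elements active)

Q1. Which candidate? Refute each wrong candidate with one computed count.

A: A2 gives 10 transactions, not 2
B: A2 gives 1 transaction, not 2
C: all counts match (2,2,1)

Answer: C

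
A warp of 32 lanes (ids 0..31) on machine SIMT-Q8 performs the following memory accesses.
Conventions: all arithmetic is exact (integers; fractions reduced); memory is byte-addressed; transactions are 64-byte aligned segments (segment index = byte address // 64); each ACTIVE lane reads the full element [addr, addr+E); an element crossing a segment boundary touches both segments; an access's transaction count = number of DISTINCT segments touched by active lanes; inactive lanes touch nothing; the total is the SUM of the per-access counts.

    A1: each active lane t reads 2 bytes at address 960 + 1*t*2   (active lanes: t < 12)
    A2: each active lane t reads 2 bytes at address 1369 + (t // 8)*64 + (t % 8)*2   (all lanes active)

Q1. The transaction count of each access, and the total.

A1: 1 transaction
A2: 4 transactions

Answer: 1,4; total 5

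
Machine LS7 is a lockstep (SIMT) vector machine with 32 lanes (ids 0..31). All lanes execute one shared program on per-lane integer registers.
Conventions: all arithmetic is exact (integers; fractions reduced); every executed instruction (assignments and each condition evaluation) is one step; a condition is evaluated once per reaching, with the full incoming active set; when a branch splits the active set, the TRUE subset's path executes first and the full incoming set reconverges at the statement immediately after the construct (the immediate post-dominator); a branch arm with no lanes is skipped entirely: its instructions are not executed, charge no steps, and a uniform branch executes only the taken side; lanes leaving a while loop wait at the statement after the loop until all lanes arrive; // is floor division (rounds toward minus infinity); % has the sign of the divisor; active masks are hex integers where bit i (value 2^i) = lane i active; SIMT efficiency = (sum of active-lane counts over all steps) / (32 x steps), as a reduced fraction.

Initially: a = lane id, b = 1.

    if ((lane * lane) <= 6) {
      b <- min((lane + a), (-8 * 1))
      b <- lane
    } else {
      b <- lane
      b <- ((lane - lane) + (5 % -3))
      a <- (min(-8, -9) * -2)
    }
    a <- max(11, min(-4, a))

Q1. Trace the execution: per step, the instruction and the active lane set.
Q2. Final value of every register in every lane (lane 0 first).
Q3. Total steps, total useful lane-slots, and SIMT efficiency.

step 0: eval ((lane * lane) <= 6)    0xffffffff
step 1: b <- min((lane + a), (-8 * 1)) 0x00000007
step 2: b <- lane                    0x00000007
step 3: b <- lane                    0xfffffff8
step 4: b <- ((lane - lane) + (5 % -3)) 0xfffffff8
step 5: a <- (min(-8, -9) * -2)      0xfffffff8
step 6: a <- max(11, min(-4, a))     0xffffffff

Answer: 7 steps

a: 11,11,11,11,11,11,11,11,11,11,11,11,11,11,11,11,11,11,11,11,11,11,11,11,11,11,11,11,11,11,11,11
b: 0,1,2,-1,-1,-1,-1,-1,-1,-1,-1,-1,-1,-1,-1,-1,-1,-1,-1,-1,-1,-1,-1,-1,-1,-1,-1,-1,-1,-1,-1,-1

steps = 7; useful = 157; efficiency = 157/224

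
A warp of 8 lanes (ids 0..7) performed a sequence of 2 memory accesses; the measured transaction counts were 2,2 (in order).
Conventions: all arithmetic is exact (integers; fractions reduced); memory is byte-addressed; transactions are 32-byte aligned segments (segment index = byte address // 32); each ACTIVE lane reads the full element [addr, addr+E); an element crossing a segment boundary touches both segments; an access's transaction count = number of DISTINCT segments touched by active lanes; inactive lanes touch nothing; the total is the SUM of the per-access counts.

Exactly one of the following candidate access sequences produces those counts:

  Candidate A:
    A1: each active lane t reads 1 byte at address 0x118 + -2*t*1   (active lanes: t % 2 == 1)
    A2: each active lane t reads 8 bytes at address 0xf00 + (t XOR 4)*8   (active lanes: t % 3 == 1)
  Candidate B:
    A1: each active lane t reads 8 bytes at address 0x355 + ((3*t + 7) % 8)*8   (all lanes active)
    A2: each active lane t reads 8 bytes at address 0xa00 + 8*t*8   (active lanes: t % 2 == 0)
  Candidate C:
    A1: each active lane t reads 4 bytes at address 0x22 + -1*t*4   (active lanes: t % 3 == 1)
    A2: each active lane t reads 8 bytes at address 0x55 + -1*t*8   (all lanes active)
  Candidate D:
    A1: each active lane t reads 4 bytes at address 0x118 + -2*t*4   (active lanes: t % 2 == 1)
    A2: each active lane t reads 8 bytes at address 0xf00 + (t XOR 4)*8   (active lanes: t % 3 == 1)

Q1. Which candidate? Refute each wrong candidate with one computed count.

A: A1 gives 1 transaction, not 2
B: A1 gives 3 transactions, not 2
C: A2 gives 3 transactions, not 2
D: all counts match (2,2)

Answer: D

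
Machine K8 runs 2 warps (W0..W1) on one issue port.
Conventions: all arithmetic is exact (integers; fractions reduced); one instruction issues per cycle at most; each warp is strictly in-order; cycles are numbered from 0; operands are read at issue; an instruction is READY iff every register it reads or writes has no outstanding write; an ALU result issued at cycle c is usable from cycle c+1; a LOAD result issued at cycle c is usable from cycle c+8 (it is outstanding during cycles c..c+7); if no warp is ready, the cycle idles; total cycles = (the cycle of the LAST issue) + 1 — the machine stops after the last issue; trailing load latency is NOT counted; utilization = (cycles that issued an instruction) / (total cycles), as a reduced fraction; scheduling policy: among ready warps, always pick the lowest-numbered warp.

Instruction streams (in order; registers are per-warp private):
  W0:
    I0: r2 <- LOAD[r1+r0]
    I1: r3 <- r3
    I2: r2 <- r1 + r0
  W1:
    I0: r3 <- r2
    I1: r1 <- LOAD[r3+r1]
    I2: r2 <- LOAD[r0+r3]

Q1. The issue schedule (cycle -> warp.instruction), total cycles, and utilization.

cycle 0: W0.I0
cycle 1: W0.I1
cycle 2: W1.I0
cycle 3: W1.I1
cycle 4: W1.I2
cycle 5: idle
cycle 6: idle
cycle 7: idle
cycle 8: W0.I2

Answer: 9 cycles, utilization 2/3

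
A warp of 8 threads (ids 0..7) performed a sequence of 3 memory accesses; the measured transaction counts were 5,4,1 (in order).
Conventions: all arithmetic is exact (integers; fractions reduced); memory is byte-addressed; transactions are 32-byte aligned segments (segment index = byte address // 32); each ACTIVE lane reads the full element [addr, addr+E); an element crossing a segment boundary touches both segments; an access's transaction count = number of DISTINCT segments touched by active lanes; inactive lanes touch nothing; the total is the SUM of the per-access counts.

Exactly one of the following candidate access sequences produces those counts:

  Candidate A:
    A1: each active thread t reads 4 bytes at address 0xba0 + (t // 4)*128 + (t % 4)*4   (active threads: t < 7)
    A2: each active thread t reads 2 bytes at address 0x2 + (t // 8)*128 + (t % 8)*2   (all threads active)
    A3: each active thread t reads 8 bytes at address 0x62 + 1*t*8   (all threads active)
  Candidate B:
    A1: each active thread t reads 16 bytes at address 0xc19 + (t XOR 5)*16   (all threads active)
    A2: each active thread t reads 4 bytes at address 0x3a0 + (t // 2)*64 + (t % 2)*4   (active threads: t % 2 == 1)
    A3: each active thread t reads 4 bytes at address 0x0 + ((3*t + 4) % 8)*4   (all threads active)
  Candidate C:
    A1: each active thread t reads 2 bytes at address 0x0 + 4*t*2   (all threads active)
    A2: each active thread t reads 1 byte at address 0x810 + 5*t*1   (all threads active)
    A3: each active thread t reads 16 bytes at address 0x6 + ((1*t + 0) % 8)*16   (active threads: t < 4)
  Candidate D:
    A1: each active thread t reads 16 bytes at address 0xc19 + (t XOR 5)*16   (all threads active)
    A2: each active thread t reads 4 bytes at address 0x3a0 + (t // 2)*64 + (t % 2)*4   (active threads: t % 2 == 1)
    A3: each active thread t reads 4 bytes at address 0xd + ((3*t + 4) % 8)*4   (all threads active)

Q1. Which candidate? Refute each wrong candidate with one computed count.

A: A1 gives 2 transactions, not 5
C: A1 gives 2 transactions, not 5
D: A3 gives 2 transactions, not 1
B: all counts match (5,4,1)

Answer: B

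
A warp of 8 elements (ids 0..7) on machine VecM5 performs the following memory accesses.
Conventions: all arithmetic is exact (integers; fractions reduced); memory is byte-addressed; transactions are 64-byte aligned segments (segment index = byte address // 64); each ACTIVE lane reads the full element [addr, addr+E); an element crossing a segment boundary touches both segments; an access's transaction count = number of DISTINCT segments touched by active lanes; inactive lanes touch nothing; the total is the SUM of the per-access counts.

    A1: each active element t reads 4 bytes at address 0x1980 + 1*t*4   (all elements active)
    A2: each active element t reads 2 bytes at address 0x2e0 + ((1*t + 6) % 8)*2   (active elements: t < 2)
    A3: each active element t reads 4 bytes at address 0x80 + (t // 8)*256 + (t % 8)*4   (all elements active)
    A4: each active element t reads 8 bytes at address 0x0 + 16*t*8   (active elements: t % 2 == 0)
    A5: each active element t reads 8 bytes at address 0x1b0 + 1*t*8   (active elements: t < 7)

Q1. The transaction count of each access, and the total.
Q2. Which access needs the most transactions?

A1: 1 transaction
A2: 1 transaction
A3: 1 transaction
A4: 4 transactions
A5: 2 transactions

Answer: 1,1,1,4,2; total 9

Answer: A4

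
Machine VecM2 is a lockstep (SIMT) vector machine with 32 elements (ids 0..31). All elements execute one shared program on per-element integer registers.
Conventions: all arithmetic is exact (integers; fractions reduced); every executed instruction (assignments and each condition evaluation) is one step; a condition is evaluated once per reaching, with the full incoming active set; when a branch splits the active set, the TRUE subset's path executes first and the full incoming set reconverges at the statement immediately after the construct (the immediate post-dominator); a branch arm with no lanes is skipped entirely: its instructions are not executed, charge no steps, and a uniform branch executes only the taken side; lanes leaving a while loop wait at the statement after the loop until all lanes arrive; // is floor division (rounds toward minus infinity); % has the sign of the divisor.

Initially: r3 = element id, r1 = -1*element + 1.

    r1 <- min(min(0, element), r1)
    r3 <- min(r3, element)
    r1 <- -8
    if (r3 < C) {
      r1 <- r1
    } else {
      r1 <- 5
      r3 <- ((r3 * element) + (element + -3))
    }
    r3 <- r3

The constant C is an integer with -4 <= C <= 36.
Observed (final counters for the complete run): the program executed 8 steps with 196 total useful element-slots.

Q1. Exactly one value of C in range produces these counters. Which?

Answer: C = 28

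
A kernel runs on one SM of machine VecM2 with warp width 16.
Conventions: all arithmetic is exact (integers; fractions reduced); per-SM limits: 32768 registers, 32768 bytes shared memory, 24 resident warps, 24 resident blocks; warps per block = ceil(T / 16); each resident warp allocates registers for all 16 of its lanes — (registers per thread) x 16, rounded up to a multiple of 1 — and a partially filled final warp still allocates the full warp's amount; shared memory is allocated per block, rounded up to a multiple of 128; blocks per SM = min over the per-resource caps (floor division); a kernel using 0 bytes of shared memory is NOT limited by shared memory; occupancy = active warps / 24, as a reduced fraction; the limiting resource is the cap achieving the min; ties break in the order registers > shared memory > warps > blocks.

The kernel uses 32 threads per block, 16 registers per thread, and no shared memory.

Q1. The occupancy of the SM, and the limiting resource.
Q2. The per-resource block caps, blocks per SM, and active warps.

Answer: occupancy 1, limited by warps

registers: 64 blocks
shared memory: no limit (kernel uses none)
warps: 12 blocks
blocks: 24 blocks

Answer: 12 blocks, 24 active warps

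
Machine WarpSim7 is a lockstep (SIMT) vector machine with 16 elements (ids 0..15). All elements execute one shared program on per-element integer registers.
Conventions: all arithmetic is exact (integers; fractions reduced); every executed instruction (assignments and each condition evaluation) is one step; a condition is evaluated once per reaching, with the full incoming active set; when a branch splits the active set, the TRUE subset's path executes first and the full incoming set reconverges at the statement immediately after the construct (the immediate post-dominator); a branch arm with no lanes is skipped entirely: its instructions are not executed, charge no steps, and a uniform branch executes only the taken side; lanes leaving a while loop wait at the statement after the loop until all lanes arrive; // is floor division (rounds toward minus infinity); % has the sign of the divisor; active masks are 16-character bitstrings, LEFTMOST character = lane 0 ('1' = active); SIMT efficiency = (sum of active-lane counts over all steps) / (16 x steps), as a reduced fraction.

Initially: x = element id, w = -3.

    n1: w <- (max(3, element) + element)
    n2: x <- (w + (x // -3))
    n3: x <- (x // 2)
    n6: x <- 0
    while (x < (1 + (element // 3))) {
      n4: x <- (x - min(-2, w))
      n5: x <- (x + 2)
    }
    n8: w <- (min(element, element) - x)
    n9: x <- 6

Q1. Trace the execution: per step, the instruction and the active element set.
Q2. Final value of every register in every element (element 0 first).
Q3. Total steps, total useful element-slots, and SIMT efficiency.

step 0: w <- (max(3, element) + element) 1111111111111111
step 1: x <- (w + (x // -3))         1111111111111111
step 2: x <- (x // 2)                1111111111111111
step 3: x <- 0                       1111111111111111
step 4: eval (x < (1 + (element // 3))) 1111111111111111
step 5: x <- (x - min(-2, w))        1111111111111111
step 6: x <- (x + 2)                 1111111111111111
step 7: eval (x < (1 + (element // 3))) 1111111111111111
step 8: x <- (x - min(-2, w))        0000000000001111
step 9: x <- (x + 2)                 0000000000001111
step 10: eval (x < (1 + (element // 3))) 0000000000001111
step 11: w <- (min(element, element) - x) 1111111111111111
step 12: x <- 6                       1111111111111111

Answer: 13 steps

x: 6,6,6,6,6,6,6,6,6,6,6,6,6,6,6,6
w: -4,-3,-2,-1,0,1,2,3,4,5,6,7,4,5,6,7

steps = 13; useful = 172; efficiency = 172/208 = 43/52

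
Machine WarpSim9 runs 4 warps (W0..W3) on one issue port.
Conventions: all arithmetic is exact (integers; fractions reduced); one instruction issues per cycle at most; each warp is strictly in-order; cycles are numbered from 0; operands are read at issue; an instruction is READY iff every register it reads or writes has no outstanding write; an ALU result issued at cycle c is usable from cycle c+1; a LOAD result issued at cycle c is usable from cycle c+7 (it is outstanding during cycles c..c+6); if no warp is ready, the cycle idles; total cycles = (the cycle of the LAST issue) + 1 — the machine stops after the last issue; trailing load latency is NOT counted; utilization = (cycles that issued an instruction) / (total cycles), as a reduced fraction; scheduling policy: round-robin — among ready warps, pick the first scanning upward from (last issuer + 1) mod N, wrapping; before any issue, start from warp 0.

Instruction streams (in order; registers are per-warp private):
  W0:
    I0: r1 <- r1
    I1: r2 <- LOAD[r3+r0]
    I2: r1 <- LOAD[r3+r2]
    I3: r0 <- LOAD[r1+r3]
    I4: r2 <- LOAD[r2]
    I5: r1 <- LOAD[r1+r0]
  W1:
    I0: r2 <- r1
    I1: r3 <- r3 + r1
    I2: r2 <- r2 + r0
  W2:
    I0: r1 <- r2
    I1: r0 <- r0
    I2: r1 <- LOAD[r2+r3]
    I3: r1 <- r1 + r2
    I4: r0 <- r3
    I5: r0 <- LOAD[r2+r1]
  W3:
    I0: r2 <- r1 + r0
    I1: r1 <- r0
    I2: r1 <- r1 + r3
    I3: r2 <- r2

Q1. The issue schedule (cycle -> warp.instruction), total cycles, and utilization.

cycle 0: W0.I0
cycle 1: W1.I0
cycle 2: W2.I0
cycle 3: W3.I0
cycle 4: W0.I1
cycle 5: W1.I1
cycle 6: W2.I1
cycle 7: W3.I1
cycle 8: W1.I2
cycle 9: W2.I2
cycle 10: W3.I2
cycle 11: W0.I2
cycle 12: W3.I3
cycle 13: idle
cycle 14: idle
cycle 15: idle
cycle 16: W2.I3
cycle 17: W2.I4
cycle 18: W0.I3
cycle 19: W2.I5
cycle 20: W0.I4
cycle 21: idle
cycle 22: idle
cycle 23: idle
cycle 24: idle
cycle 25: W0.I5

Answer: 26 cycles, utilization 19/26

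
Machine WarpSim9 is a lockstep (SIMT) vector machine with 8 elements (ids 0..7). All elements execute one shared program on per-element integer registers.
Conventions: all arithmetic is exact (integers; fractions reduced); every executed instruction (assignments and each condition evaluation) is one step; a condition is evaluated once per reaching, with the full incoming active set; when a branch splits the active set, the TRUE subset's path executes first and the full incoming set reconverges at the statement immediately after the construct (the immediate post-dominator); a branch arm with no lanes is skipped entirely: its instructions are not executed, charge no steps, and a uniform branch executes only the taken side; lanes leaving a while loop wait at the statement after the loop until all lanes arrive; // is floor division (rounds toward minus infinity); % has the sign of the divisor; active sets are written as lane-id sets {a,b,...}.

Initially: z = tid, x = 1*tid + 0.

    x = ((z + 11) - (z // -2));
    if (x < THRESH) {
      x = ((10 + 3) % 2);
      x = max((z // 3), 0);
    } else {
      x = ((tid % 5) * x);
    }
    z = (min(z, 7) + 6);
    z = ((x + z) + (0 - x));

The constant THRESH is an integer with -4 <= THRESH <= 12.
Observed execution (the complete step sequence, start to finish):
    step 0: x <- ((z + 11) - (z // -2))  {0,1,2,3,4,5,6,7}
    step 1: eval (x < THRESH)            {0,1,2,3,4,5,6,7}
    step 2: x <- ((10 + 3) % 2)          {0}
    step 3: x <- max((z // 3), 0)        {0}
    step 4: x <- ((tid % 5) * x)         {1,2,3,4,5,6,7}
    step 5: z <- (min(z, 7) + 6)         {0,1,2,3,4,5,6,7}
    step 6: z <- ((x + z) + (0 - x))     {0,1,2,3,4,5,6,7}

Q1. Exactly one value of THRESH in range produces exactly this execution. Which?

Answer: THRESH = 12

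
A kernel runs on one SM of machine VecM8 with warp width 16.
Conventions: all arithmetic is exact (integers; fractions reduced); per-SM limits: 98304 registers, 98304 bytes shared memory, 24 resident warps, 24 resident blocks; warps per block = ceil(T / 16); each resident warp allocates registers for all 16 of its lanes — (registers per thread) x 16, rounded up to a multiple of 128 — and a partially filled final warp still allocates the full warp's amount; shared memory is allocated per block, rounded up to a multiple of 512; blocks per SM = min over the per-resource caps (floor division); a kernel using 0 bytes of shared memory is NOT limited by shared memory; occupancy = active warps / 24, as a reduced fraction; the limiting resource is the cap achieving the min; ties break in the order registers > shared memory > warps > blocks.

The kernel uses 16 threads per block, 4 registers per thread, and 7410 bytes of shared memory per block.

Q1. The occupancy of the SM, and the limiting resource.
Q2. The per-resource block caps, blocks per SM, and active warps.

Answer: occupancy 1/2, limited by shared memory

registers: 768 blocks
shared memory: 12 blocks
warps: 24 blocks
blocks: 24 blocks

Answer: 12 blocks, 12 active warps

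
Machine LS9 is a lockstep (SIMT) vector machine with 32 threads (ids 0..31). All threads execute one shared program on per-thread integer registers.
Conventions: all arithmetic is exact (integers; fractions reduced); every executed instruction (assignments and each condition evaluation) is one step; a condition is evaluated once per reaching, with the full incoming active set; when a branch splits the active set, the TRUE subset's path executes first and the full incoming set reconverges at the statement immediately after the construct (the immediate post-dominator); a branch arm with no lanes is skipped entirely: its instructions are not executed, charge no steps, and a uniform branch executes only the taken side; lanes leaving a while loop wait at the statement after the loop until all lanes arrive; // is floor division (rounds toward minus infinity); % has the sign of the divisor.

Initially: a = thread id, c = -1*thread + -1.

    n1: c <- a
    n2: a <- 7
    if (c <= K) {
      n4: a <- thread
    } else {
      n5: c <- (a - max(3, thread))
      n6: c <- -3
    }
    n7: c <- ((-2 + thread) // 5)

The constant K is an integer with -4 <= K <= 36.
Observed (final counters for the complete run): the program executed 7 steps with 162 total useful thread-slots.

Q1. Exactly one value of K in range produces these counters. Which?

Answer: K = 29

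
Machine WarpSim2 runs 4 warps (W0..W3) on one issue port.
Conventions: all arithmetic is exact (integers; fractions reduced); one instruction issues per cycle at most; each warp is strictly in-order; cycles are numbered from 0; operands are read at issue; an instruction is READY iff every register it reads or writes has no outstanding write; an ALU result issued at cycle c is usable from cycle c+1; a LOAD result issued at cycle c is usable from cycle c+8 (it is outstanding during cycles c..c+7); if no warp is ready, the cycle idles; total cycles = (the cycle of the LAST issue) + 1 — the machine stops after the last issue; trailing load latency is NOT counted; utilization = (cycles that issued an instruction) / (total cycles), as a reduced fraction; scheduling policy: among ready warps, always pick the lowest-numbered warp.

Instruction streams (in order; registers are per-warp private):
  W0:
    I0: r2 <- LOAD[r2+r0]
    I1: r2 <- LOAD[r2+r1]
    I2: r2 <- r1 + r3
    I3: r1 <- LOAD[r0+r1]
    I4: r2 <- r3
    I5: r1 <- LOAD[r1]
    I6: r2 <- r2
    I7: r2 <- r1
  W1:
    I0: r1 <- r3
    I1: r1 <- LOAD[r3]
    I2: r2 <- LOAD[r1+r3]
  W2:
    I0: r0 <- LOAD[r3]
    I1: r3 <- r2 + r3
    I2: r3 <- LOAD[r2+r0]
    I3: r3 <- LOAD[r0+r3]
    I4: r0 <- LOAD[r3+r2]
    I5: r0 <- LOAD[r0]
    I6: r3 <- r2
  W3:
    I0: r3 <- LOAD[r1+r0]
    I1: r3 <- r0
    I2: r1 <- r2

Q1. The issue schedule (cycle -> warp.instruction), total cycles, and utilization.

cycle 0: W0.I0
cycle 1: W1.I0
cycle 2: W1.I1
cycle 3: W2.I0
cycle 4: W2.I1
cycle 5: W3.I0
cycle 6: idle
cycle 7: idle
cycle 8: W0.I1
cycle 9: idle
cycle 10: W1.I2
cycle 11: W2.I2
cycle 12: idle
cycle 13: W3.I1
cycle 14: W3.I2
cycle 15: idle
cycle 16: W0.I2
cycle 17: W0.I3
cycle 18: W0.I4
cycle 19: W2.I3
cycle 20: idle
cycle 21: idle
cycle 22: idle
cycle 23: idle
cycle 24: idle
cycle 25: W0.I5
cycle 26: W0.I6
cycle 27: W2.I4
cycle 28: idle
cycle 29: idle
cycle 30: idle
cycle 31: idle
cycle 32: idle
cycle 33: W0.I7
cycle 34: idle
cycle 35: W2.I5
cycle 36: W2.I6

Answer: 37 cycles, utilization 21/37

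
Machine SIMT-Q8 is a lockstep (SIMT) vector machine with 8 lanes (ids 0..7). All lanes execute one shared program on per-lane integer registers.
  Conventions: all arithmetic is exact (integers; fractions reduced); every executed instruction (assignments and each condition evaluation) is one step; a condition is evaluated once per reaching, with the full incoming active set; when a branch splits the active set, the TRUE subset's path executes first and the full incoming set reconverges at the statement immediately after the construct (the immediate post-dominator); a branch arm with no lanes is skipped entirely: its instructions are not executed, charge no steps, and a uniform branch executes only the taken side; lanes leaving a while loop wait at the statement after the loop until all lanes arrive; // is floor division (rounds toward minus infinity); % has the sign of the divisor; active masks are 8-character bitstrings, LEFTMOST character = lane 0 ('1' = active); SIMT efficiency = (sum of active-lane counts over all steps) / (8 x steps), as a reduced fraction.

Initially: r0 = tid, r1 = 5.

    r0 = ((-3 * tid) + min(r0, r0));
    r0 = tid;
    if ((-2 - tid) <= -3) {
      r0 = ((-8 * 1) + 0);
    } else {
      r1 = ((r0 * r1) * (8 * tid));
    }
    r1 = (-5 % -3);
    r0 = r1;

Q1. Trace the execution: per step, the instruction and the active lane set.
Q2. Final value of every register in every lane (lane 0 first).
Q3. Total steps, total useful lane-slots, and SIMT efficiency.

step 0: r0 <- ((-3 * tid) + min(r0, r0)) 11111111
step 1: r0 <- tid                    11111111
step 2: eval ((-2 - tid) <= -3)      11111111
step 3: r0 <- ((-8 * 1) + 0)         01111111
step 4: r1 <- ((r0 * r1) * (8 * tid)) 10000000
step 5: r1 <- (-5 % -3)              11111111
step 6: r0 <- r1                     11111111

Answer: 7 steps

r0: -2,-2,-2,-2,-2,-2,-2,-2
r1: -2,-2,-2,-2,-2,-2,-2,-2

steps = 7; useful = 48; efficiency = 48/56 = 6/7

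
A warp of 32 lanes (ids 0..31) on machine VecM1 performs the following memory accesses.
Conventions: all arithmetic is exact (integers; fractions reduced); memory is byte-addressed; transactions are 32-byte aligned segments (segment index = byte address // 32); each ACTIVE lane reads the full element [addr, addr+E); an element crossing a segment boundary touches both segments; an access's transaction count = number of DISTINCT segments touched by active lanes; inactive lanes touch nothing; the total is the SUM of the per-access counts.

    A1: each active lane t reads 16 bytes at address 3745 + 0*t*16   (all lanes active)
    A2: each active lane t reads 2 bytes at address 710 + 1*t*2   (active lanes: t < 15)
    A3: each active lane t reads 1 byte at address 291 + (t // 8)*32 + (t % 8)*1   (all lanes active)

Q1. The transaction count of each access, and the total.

A1: 1 transaction
A2: 2 transactions
A3: 4 transactions

Answer: 1,2,4; total 7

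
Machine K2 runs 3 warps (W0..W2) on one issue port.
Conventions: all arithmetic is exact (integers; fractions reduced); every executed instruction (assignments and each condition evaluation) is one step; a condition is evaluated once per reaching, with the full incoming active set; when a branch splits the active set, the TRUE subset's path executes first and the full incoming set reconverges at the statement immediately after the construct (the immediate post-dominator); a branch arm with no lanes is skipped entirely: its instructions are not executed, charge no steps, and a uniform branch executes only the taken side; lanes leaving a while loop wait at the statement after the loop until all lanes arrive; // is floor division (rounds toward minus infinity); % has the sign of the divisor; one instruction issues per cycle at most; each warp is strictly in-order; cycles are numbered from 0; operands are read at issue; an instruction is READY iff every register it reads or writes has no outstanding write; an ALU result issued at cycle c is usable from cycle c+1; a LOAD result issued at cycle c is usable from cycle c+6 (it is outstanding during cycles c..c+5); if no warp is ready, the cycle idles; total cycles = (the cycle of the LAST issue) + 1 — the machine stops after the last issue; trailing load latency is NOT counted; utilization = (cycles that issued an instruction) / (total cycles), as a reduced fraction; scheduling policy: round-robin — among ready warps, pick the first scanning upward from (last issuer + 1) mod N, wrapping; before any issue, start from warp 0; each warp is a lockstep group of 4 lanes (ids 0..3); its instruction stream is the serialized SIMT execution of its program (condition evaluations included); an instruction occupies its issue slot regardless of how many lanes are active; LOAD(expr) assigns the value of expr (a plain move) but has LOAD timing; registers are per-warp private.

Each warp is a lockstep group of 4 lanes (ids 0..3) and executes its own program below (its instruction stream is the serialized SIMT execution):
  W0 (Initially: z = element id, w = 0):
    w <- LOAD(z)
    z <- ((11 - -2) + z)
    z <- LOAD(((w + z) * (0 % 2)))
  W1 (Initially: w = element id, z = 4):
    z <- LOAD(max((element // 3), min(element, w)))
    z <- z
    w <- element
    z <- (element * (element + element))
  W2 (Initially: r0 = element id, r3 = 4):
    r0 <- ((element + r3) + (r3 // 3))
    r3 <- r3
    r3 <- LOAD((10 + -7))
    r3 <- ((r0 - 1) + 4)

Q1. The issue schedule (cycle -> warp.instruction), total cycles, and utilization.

cycle 0: W0.I0
cycle 1: W1.I0
cycle 2: W2.I0
cycle 3: W0.I1
cycle 4: W2.I1
cycle 5: W2.I2
cycle 6: W0.I2
cycle 7: W1.I1
cycle 8: W1.I2
cycle 9: W1.I3
cycle 10: idle
cycle 11: W2.I3

Answer: 12 cycles, utilization 11/12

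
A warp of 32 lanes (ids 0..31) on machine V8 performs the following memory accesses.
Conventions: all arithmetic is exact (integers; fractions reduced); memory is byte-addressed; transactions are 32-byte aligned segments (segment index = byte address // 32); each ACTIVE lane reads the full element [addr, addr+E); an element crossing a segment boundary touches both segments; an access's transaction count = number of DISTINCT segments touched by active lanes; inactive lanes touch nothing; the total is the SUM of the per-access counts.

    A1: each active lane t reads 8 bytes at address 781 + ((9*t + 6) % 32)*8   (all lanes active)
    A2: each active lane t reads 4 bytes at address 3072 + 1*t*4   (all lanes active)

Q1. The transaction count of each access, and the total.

A1: 9 transactions
A2: 4 transactions

Answer: 9,4; total 13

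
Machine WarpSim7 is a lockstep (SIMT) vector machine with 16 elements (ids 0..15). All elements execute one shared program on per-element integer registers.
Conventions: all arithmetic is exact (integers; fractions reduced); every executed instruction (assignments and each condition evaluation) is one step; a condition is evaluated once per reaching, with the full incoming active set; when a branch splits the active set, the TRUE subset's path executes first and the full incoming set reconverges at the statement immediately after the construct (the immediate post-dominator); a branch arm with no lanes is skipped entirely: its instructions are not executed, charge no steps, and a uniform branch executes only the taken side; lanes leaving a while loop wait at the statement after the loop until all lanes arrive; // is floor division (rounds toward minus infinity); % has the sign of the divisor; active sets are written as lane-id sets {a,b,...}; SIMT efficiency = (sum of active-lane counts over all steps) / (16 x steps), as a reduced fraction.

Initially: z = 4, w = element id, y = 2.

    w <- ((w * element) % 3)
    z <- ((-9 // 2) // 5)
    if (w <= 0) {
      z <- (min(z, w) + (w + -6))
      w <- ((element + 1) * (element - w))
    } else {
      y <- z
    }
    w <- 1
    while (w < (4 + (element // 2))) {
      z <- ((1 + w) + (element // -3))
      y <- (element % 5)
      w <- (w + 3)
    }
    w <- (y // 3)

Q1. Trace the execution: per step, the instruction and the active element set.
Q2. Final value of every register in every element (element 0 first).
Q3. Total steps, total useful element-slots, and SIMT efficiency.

step 0: w <- ((w * element) % 3)     {0,1,2,3,4,5,6,7,8,9,10,11,12,13,14,15}
step 1: z <- ((-9 // 2) // 5)        {0,1,2,3,4,5,6,7,8,9,10,11,12,13,14,15}
step 2: eval (w <= 0)                {0,1,2,3,4,5,6,7,8,9,10,11,12,13,14,15}
step 3: z <- (min(z, w) + (w + -6))  {0,3,6,9,12,15}
step 4: w <- ((element + 1) * (element - w)) {0,3,6,9,12,15}
step 5: y <- z                       {1,2,4,5,7,8,10,11,13,14}
step 6: w <- 1                       {0,1,2,3,4,5,6,7,8,9,10,11,12,13,14,15}
step 7: eval (w < (4 + (element // 2))) {0,1,2,3,4,5,6,7,8,9,10,11,12,13,14,15}
step 8: z <- ((1 + w) + (element // -3)) {0,1,2,3,4,5,6,7,8,9,10,11,12,13,14,15}
step 9: y <- (element % 5)           {0,1,2,3,4,5,6,7,8,9,10,11,12,13,14,15}
step 10: w <- (w + 3)                 {0,1,2,3,4,5,6,7,8,9,10,11,12,13,14,15}
step 11: eval (w < (4 + (element // 2))) {0,1,2,3,4,5,6,7,8,9,10,11,12,13,14,15}
step 12: z <- ((1 + w) + (element // -3)) {2,3,4,5,6,7,8,9,10,11,12,13,14,15}
step 13: y <- (element % 5)           {2,3,4,5,6,7,8,9,10,11,12,13,14,15}
step 14: w <- (w + 3)                 {2,3,4,5,6,7,8,9,10,11,12,13,14,15}
step 15: eval (w < (4 + (element // 2))) {2,3,4,5,6,7,8,9,10,11,12,13,14,15}
step 16: z <- ((1 + w) + (element // -3)) {8,9,10,11,12,13,14,15}
step 17: y <- (element % 5)           {8,9,10,11,12,13,14,15}
step 18: w <- (w + 3)                 {8,9,10,11,12,13,14,15}
step 19: eval (w < (4 + (element // 2))) {8,9,10,11,12,13,14,15}
step 20: z <- ((1 + w) + (element // -3)) {14,15}
step 21: y <- (element % 5)           {14,15}
step 22: w <- (w + 3)                 {14,15}
step 23: eval (w < (4 + (element // 2))) {14,15}
step 24: w <- (y // 3)                {0,1,2,3,4,5,6,7,8,9,10,11,12,13,14,15}

Answer: 25 steps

z: 2,1,4,4,3,3,3,2,5,5,4,4,4,3,6,6
w: 0,0,0,1,1,0,0,0,1,1,0,0,0,1,1,0
y: 0,1,2,3,4,0,1,2,3,4,0,1,2,3,4,0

steps = 25; useful = 278; efficiency = 278/400 = 139/200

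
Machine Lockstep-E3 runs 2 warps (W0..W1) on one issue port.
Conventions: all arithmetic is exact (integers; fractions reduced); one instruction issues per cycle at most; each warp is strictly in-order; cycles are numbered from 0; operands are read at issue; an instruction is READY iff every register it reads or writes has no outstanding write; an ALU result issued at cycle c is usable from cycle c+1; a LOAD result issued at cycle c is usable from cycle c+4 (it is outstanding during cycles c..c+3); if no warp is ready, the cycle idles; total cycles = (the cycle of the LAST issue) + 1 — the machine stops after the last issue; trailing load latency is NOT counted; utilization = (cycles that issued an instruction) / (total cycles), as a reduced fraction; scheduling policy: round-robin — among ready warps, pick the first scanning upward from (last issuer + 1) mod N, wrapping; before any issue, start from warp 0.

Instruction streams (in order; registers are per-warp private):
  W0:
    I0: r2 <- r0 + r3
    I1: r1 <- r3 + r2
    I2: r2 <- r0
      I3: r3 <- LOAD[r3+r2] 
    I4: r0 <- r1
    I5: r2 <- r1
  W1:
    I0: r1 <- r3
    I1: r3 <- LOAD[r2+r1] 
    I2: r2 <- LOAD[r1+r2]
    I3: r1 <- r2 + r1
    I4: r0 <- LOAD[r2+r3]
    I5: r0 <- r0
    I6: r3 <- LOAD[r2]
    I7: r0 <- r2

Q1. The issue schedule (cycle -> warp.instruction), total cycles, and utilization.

cycle 0: W0.I0
cycle 1: W1.I0
cycle 2: W0.I1
cycle 3: W1.I1
cycle 4: W0.I2
cycle 5: W1.I2
cycle 6: W0.I3
cycle 7: W0.I4
cycle 8: W0.I5
cycle 9: W1.I3
cycle 10: W1.I4
cycle 11: idle
cycle 12: idle
cycle 13: idle
cycle 14: W1.I5
cycle 15: W1.I6
cycle 16: W1.I7

Answer: 17 cycles, utilization 14/17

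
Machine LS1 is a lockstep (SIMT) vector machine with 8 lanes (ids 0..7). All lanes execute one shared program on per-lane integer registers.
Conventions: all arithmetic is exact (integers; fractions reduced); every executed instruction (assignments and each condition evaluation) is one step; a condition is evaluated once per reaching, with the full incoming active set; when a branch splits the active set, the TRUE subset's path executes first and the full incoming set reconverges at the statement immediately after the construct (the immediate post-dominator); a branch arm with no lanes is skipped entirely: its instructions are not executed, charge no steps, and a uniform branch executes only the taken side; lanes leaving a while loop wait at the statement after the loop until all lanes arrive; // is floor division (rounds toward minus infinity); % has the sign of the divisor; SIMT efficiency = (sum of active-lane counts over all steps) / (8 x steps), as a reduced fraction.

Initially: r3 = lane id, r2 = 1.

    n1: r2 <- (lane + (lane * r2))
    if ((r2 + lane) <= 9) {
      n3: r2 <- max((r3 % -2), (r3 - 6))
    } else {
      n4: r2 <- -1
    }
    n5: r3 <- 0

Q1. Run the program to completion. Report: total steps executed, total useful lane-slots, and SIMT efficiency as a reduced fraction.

Answer: 5 steps, 32 useful, 4/5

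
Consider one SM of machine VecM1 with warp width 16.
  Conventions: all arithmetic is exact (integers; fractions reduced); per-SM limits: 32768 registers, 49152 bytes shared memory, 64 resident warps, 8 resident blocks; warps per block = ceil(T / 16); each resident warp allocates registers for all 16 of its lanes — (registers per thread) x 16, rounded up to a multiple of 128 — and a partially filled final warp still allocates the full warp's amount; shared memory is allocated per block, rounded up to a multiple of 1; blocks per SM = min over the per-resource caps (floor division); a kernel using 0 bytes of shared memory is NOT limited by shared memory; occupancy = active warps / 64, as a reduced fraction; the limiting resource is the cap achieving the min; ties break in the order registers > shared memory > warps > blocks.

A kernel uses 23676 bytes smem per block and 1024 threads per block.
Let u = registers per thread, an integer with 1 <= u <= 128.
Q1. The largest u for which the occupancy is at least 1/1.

Answer: u = 32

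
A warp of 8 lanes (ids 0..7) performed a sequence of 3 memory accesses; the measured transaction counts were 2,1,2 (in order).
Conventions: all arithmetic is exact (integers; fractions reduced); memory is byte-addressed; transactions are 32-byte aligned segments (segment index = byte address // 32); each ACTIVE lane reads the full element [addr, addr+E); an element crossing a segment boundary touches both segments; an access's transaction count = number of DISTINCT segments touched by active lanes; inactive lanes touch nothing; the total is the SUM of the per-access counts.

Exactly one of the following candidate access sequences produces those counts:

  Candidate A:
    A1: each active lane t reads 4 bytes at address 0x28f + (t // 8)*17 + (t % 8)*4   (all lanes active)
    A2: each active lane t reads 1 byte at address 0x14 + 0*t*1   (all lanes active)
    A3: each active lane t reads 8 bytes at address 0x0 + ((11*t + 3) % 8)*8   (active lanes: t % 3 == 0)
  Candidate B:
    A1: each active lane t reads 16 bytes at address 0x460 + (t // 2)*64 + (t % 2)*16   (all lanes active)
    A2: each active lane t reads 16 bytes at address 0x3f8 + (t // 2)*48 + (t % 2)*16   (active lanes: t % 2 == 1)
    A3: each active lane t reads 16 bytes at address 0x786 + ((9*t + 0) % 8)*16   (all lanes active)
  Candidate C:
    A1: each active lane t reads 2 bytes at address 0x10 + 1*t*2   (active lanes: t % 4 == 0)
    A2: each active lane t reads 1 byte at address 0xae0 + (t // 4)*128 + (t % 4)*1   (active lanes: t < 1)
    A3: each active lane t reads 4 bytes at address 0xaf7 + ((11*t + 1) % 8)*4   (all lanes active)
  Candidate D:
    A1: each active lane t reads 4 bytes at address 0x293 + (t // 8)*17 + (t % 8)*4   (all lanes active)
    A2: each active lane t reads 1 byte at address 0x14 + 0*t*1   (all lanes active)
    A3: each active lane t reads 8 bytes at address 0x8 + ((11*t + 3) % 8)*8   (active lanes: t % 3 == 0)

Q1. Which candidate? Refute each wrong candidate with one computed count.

B: A1 gives 4 transactions, not 2
C: A1 gives 1 transaction, not 2
D: A3 gives 1 transaction, not 2
A: all counts match (2,1,2)

Answer: A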